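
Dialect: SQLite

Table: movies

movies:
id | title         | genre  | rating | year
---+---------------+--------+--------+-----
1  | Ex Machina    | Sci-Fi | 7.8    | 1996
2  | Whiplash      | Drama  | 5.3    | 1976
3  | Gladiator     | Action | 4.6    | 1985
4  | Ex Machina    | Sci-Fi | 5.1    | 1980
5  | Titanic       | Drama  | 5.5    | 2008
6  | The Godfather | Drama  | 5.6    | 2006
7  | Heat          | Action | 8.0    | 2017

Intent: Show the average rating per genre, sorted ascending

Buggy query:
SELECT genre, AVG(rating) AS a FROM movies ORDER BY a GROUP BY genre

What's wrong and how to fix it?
Bug: GROUP BY must precede ORDER BY

Fix: Reorder: SELECT … FROM … GROUP BY … ORDER BY …

Corrected query:
SELECT genre, AVG(rating) AS a FROM movies GROUP BY genre ORDER BY a

Result:
genre  | a       
-------+---------
Drama  | 5.466667
Action | 6.3     
Sci-Fi | 6.45    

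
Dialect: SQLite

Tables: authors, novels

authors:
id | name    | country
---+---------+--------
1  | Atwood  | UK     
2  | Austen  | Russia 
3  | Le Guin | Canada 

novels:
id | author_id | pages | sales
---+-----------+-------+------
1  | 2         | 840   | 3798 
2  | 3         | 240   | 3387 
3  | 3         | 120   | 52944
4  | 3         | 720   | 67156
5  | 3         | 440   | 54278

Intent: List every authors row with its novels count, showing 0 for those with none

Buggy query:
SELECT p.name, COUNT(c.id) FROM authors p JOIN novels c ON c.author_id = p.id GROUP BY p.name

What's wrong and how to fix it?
Bug: INNER JOIN drops authors rows that have no matching novels rows

Fix: Use LEFT JOIN so parents without children still appear (COUNT(c.id) gives 0)

Corrected query:
SELECT p.name, COUNT(c.id) FROM authors p LEFT JOIN novels c ON c.author_id = p.id GROUP BY p.name

Result:
name    | COUNT(c.id)
--------+------------
Atwood  | 0          
Austen  | 1          
Le Guin | 4          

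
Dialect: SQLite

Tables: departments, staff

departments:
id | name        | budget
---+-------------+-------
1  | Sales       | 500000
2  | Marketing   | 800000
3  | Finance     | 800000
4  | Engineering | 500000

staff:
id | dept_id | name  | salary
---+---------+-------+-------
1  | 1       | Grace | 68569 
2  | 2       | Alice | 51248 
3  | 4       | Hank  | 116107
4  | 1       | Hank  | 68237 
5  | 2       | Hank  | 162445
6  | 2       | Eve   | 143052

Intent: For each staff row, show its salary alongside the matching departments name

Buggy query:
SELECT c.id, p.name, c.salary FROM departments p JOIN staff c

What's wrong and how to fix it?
Bug: JOIN with no ON clause produces a cartesian product; every staff row pairs with every departments row

Fix: Add ON c.dept_id = p.id to the JOIN

Corrected query:
SELECT c.id, p.name, c.salary FROM departments p JOIN staff c ON c.dept_id = p.id

Result:
id | name        | salary
---+-------------+-------
1  | Sales       | 68569 
2  | Marketing   | 51248 
3  | Engineering | 116107
4  | Sales       | 68237 
5  | Marketing   | 162445
6  | Marketing   | 143052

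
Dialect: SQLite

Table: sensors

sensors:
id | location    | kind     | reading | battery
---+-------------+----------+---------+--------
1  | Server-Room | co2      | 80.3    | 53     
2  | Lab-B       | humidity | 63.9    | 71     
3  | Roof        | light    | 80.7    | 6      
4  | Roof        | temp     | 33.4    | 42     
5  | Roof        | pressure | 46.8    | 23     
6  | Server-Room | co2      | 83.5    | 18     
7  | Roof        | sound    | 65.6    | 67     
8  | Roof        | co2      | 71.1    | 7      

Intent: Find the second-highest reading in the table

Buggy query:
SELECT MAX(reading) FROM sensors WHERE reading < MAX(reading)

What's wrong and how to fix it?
Bug: The inner MAX is an aggregate inside WHERE, which is not allowed

Fix: Put the inner MAX in a scalar subquery

Corrected query:
SELECT MAX(reading) FROM sensors WHERE reading < (SELECT MAX(reading) FROM sensors)

Result:
MAX(reading)
------------
80.7        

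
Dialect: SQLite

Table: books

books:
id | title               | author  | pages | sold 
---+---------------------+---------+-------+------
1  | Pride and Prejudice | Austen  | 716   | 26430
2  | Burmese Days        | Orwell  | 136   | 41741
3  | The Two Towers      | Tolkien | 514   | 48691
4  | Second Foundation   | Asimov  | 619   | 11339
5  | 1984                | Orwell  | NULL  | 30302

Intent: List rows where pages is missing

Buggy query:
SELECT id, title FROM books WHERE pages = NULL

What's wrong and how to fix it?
Bug: '= NULL' is always unknown in SQL three-valued logic, so no rows match

Fix: Replace '= NULL' with 'IS NULL'

Corrected query:
SELECT id, title FROM books WHERE pages IS NULL

Result:
id | title
---+------
5  | 1984 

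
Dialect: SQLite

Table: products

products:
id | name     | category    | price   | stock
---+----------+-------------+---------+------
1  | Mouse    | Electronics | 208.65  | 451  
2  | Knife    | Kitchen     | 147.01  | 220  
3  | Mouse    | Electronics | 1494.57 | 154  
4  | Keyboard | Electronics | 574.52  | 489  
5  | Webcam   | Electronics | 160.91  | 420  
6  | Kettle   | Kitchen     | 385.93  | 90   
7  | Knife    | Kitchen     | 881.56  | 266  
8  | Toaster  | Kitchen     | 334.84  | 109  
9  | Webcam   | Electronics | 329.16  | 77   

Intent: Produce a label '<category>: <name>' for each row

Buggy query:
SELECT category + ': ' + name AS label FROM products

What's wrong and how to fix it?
Bug: '+' is numeric addition; on text columns SQLite converts them to 0 instead of concatenating

Fix: Replace + with || to concatenate text

Corrected query:
SELECT category || ': ' || name AS label FROM products

Result:
label                
---------------------
Electronics: Mouse   
Kitchen: Knife       
Electronics: Mouse   
Electronics: Keyboard
Electronics: Webcam  
Kitchen: Kettle      
Kitchen: Knife       
Kitchen: Toaster     
Electronics: Webcam  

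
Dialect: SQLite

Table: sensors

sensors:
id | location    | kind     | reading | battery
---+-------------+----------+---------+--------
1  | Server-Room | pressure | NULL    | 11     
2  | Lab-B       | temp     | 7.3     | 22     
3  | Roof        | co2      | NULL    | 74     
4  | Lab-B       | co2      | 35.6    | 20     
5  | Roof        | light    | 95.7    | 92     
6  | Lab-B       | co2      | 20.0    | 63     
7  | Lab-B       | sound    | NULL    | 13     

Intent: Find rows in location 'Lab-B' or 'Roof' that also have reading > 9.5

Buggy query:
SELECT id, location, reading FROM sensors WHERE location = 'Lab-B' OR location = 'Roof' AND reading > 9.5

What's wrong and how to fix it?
Bug: Without parentheses, AND is evaluated before OR, so the reading filter only applies to the 'Roof' branch

Fix: Add parentheses around the OR so the AND applies to both alternatives

Corrected query:
SELECT id, location, reading FROM sensors WHERE (location = 'Lab-B' OR location = 'Roof') AND reading > 9.5

Result:
id | location | reading
---+----------+--------
4  | Lab-B    | 35.6   
5  | Roof     | 95.7   
6  | Lab-B    | 20     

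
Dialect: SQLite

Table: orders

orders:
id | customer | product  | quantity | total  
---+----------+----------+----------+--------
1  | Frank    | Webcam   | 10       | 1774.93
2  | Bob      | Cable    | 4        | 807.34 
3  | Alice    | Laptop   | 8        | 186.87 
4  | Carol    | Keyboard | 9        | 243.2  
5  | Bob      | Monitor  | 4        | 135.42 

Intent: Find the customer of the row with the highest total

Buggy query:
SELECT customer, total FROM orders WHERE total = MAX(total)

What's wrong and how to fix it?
Bug: WHERE is evaluated per row; an aggregate over the whole table isn't defined there

Fix: Wrap MAX in a scalar subquery so WHERE compares against a single value

Corrected query:
SELECT customer, total FROM orders WHERE total = (SELECT MAX(total) FROM orders)

Result:
customer | total  
---------+--------
Frank    | 1774.93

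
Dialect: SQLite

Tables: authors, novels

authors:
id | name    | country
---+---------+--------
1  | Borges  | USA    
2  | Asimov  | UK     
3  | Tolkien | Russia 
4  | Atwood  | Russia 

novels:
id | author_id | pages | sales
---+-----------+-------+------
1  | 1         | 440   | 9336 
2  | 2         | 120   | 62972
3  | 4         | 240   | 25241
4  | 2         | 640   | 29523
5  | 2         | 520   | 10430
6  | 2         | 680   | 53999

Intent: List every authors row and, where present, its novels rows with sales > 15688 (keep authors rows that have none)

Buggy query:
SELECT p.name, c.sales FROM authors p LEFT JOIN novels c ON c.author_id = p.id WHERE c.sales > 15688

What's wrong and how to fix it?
Bug: A WHERE condition on the right-hand table after LEFT JOIN drops unmatched parents

Fix: Put 'c.sales > 15688' in the JOIN's ON clause instead of WHERE

Corrected query:
SELECT p.name, c.sales FROM authors p LEFT JOIN novels c ON c.author_id = p.id AND c.sales > 15688

Result:
name    | sales
--------+------
Borges  | NULL 
Asimov  | 29523
Asimov  | 53999
Asimov  | 62972
Tolkien | NULL 
Atwood  | 25241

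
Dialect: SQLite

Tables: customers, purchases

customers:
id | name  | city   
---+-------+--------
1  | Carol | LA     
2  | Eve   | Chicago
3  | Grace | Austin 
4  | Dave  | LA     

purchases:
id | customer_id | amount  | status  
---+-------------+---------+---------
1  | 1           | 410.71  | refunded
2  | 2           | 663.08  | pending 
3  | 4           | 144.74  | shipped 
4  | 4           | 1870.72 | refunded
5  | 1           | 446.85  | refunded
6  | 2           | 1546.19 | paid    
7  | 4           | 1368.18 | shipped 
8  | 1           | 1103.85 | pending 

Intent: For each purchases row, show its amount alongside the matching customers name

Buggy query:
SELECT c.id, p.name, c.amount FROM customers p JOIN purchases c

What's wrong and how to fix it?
Bug: Missing join condition: each purchases row is matched to all customers rows instead of just its own

Fix: Add ON c.customer_id = p.id to the JOIN

Corrected query:
SELECT c.id, p.name, c.amount FROM customers p JOIN purchases c ON c.customer_id = p.id

Result:
id | name  | amount 
---+-------+--------
1  | Carol | 410.71 
2  | Eve   | 663.08 
3  | Dave  | 144.74 
4  | Dave  | 1870.72
5  | Carol | 446.85 
6  | Eve   | 1546.19
7  | Dave  | 1368.18
8  | Carol | 1103.85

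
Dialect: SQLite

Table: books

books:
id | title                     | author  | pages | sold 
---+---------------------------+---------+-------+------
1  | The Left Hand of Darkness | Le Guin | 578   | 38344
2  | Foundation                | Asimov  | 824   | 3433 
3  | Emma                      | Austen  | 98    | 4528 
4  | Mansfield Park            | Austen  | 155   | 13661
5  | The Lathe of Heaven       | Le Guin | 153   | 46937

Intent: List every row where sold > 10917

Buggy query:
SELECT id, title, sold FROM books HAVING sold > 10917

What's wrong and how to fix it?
Bug: HAVING filters the output of aggregation, but this query has no GROUP BY and no aggregate functions, so SQLite rejects it (HAVING clause on a non-aggregate query); the condition here is per row

Fix: Use WHERE for row-level filtering

Corrected query:
SELECT id, title, sold FROM books WHERE sold > 10917

Result:
id | title                     | sold 
---+---------------------------+------
1  | The Left Hand of Darkness | 38344
4  | Mansfield Park            | 13661
5  | The Lathe of Heaven       | 46937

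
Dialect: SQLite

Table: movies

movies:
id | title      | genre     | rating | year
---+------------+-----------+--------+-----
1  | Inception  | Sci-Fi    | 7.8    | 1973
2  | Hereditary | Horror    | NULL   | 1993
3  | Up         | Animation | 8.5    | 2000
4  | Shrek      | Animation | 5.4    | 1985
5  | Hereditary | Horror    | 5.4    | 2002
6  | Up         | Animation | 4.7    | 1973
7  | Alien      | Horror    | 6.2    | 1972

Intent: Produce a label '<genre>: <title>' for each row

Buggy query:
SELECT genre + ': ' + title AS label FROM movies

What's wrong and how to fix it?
Bug: '+' is numeric addition; on text columns SQLite converts them to 0 instead of concatenating

Fix: Replace + with || to concatenate text

Corrected query:
SELECT genre || ': ' || title AS label FROM movies

Result:
label             
------------------
Sci-Fi: Inception 
Horror: Hereditary
Animation: Up     
Animation: Shrek  
Horror: Hereditary
Animation: Up     
Horror: Alien     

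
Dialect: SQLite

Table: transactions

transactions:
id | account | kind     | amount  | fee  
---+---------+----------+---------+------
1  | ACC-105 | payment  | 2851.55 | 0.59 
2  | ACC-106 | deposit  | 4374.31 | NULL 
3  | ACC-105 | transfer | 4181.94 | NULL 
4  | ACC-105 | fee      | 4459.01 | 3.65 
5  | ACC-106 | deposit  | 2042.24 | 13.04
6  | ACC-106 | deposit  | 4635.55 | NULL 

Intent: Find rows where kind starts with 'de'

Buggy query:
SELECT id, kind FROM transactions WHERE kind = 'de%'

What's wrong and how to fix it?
Bug: Wildcards only work with LIKE; '=' treats '%' as a literal character

Fix: Use LIKE for wildcard pattern matching

Corrected query:
SELECT id, kind FROM transactions WHERE kind LIKE 'de%'

Result:
id | kind   
---+--------
2  | deposit
5  | deposit
6  | deposit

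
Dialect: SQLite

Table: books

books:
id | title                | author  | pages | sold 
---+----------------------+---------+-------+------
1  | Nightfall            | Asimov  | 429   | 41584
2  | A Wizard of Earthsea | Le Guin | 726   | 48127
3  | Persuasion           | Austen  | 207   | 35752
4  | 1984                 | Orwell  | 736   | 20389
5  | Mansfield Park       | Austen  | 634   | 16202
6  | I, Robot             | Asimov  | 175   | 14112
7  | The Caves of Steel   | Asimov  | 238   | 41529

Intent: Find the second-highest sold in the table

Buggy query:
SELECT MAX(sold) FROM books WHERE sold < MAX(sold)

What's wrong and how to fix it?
Bug: MAX(sold) on the right of the comparison is an aggregate-in-WHERE error

Fix: Put the inner MAX in a scalar subquery

Corrected query:
SELECT MAX(sold) FROM books WHERE sold < (SELECT MAX(sold) FROM books)

Result:
MAX(sold)
---------
41584    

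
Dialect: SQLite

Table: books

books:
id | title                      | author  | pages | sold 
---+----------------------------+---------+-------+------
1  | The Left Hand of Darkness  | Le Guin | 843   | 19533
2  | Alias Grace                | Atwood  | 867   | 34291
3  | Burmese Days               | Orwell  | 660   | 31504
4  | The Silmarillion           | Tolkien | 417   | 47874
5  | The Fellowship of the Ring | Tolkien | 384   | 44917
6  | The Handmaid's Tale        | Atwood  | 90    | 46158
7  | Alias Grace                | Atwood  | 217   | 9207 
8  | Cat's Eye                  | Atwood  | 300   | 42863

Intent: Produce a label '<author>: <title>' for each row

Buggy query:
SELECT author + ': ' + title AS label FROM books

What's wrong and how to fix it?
Bug: '+' is numeric addition; on text columns SQLite converts them to 0 instead of concatenating

Fix: Use the || operator for string concatenation

Corrected query:
SELECT author || ': ' || title AS label FROM books

Result:
label                              
-----------------------------------
Le Guin: The Left Hand of Darkness 
Atwood: Alias Grace                
Orwell: Burmese Days               
Tolkien: The Silmarillion          
Tolkien: The Fellowship of the Ring
Atwood: The Handmaid's Tale        
Atwood: Alias Grace                
Atwood: Cat's Eye                  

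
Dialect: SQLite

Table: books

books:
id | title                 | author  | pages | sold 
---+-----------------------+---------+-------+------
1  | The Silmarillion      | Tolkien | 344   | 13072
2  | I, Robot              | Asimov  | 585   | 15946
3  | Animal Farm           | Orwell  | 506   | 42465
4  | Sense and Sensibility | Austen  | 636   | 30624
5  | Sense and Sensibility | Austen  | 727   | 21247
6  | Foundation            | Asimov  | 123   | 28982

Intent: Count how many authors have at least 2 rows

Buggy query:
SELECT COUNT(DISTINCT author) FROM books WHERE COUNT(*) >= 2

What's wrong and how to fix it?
Bug: WHERE filters individual rows, not groups, so a group-level COUNT is invalid there

Fix: Use a subquery that GROUPs and filters with HAVING, then count its rows

Corrected query:
SELECT COUNT(*) FROM (SELECT author FROM books GROUP BY author HAVING COUNT(*) >= 2)

Result:
COUNT(*)
--------
2       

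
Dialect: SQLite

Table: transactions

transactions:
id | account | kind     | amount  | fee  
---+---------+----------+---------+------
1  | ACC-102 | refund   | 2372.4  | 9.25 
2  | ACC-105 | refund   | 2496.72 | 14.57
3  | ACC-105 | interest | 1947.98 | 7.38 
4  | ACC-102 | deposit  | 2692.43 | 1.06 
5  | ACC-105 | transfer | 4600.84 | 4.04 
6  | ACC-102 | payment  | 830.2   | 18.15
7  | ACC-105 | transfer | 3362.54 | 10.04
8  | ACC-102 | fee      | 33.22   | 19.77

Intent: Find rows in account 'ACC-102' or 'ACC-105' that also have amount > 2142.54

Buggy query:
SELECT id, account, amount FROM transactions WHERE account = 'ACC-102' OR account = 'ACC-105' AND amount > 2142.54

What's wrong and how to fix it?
Bug: Without parentheses, AND is evaluated before OR, so the amount filter only applies to the 'ACC-105' branch

Fix: Group the OR with parentheses (or use IN), then AND the threshold

Corrected query:
SELECT id, account, amount FROM transactions WHERE (account = 'ACC-102' OR account = 'ACC-105') AND amount > 2142.54

Result:
id | account | amount 
---+---------+--------
1  | ACC-102 | 2372.4 
2  | ACC-105 | 2496.72
4  | ACC-102 | 2692.43
5  | ACC-105 | 4600.84
7  | ACC-105 | 3362.54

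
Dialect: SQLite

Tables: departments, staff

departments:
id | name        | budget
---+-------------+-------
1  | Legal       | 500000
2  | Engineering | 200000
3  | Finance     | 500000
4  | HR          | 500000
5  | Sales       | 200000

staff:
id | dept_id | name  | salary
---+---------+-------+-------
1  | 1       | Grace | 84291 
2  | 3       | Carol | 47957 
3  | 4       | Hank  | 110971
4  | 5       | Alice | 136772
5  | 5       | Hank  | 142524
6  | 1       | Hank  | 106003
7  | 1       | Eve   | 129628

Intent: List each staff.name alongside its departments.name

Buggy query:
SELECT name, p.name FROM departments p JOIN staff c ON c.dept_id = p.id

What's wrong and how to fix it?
Bug: Both tables have a 'name' column; the unqualified reference is ambiguous

Fix: Qualify the column with its table alias (c.name)

Corrected query:
SELECT c.name, p.name FROM departments p JOIN staff c ON c.dept_id = p.id

Result:
name  | name   
------+--------
Grace | Legal  
Carol | Finance
Hank  | HR     
Alice | Sales  
Hank  | Sales  
Hank  | Legal  
Eve   | Legal  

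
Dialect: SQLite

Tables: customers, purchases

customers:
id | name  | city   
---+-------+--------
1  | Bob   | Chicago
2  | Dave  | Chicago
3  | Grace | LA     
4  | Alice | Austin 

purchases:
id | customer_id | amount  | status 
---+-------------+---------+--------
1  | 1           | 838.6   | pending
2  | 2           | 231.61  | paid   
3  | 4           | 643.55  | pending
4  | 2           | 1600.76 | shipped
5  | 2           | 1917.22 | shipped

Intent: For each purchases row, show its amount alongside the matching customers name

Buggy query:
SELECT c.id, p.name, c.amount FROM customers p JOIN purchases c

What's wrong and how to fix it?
Bug: Missing join condition: each purchases row is matched to all customers rows instead of just its own

Fix: Specify the join condition linking the foreign key to the parent id

Corrected query:
SELECT c.id, p.name, c.amount FROM customers p JOIN purchases c ON c.customer_id = p.id

Result:
id | name  | amount 
---+-------+--------
1  | Bob   | 838.6  
2  | Dave  | 231.61 
3  | Alice | 643.55 
4  | Dave  | 1600.76
5  | Dave  | 1917.22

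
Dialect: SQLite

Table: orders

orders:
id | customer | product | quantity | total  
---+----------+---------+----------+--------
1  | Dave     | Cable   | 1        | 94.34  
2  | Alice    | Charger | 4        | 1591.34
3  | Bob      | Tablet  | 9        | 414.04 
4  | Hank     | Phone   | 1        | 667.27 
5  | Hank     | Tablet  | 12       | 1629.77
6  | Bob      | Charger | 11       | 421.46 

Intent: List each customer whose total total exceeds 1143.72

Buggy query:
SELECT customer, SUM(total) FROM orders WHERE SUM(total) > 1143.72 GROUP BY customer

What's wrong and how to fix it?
Bug: WHERE runs before GROUP BY, so aggregates aren't available there

Fix: Use HAVING (which filters groups after aggregation) instead of WHERE

Corrected query:
SELECT customer, SUM(total) FROM orders GROUP BY customer HAVING SUM(total) > 1143.72

Result:
customer | SUM(total)
---------+-----------
Alice    | 1591.34   
Hank     | 2297.04   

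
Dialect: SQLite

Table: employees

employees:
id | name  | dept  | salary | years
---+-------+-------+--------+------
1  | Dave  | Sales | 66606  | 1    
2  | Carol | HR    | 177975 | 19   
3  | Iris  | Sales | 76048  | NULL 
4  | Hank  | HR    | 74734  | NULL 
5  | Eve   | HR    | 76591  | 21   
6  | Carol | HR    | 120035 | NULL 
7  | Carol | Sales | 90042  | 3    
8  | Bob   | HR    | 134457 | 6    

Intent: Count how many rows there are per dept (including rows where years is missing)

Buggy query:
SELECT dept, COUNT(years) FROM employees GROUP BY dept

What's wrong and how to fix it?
Bug: COUNT(years) skips NULLs, so groups with missing years are undercounted

Fix: Use COUNT(*) to count all rows regardless of NULL

Corrected query:
SELECT dept, COUNT(*) FROM employees GROUP BY dept

Result:
dept  | COUNT(*)
------+---------
HR    | 5       
Sales | 3       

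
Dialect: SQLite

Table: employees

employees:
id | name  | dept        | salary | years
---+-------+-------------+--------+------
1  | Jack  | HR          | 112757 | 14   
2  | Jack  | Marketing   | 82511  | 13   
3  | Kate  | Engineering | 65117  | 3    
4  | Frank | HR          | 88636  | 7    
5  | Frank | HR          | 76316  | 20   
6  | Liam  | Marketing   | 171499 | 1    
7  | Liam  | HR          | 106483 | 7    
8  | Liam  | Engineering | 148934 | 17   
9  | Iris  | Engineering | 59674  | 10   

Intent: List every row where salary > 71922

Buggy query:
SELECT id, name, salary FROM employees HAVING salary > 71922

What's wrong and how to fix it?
Bug: HAVING filters the output of aggregation, but this query has no GROUP BY and no aggregate functions, so SQLite rejects it (HAVING clause on a non-aggregate query); the condition here is per row

Fix: Replace HAVING with WHERE since the condition applies to individual rows

Corrected query:
SELECT id, name, salary FROM employees WHERE salary > 71922

Result:
id | name  | salary
---+-------+-------
1  | Jack  | 112757
2  | Jack  | 82511 
4  | Frank | 88636 
5  | Frank | 76316 
6  | Liam  | 171499
7  | Liam  | 106483
8  | Liam  | 148934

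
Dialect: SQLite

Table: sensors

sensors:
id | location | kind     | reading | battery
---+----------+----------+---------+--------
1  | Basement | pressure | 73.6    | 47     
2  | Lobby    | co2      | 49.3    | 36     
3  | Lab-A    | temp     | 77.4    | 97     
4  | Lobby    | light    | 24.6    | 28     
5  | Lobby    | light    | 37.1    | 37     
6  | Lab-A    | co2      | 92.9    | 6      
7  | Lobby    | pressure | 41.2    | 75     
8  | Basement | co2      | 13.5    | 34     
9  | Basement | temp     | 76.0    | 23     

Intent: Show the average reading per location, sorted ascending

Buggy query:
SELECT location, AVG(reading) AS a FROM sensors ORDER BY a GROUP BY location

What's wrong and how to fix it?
Bug: ORDER BY appears before GROUP BY; SQL clause order requires GROUP BY first

Fix: Reorder: SELECT … FROM … GROUP BY … ORDER BY …

Corrected query:
SELECT location, AVG(reading) AS a FROM sensors GROUP BY location ORDER BY a

Result:
location | a        
---------+----------
Lobby    | 38.05    
Basement | 54.366667
Lab-A    | 85.15    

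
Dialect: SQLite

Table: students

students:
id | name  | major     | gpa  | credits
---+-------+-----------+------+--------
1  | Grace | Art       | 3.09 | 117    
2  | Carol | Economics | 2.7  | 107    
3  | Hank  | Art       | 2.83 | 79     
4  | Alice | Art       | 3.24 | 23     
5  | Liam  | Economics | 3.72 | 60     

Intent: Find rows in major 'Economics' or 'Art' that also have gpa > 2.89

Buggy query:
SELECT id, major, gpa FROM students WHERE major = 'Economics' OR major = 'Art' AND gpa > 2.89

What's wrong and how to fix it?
Bug: AND binds tighter than OR, so this parses as major = 'Economics' OR (major = 'Art' AND gpa > 2.89)

Fix: Group the OR with parentheses (or use IN), then AND the threshold

Corrected query:
SELECT id, major, gpa FROM students WHERE (major = 'Economics' OR major = 'Art') AND gpa > 2.89

Result:
id | major     | gpa 
---+-----------+-----
1  | Art       | 3.09
4  | Art       | 3.24
5  | Economics | 3.72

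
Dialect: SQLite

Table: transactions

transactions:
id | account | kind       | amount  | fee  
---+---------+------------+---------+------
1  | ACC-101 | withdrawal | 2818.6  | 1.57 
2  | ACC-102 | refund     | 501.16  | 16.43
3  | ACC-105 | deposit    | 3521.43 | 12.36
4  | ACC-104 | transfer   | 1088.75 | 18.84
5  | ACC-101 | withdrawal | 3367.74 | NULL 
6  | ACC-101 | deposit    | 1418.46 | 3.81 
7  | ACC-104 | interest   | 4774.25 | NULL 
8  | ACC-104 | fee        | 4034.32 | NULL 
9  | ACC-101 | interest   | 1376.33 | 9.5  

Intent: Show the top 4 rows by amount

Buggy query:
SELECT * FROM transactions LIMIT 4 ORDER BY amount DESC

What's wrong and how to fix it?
Bug: LIMIT must come after ORDER BY

Fix: Swap the clauses: ORDER BY first, then LIMIT

Corrected query:
SELECT * FROM transactions ORDER BY amount DESC LIMIT 4

Result:
id | account | kind       | amount  | fee  
---+---------+------------+---------+------
7  | ACC-104 | interest   | 4774.25 | NULL 
8  | ACC-104 | fee        | 4034.32 | NULL 
3  | ACC-105 | deposit    | 3521.43 | 12.36
5  | ACC-101 | withdrawal | 3367.74 | NULL 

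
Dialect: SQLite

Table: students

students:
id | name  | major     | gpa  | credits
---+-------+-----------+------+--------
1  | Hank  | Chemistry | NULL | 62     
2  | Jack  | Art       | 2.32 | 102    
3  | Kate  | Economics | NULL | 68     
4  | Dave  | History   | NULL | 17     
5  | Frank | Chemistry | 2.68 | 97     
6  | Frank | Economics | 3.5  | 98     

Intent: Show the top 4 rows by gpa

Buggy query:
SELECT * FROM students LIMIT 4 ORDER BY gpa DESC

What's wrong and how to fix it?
Bug: LIMIT must come after ORDER BY

Fix: Sort with ORDER BY, then apply LIMIT

Corrected query:
SELECT * FROM students ORDER BY gpa DESC LIMIT 4

Result:
id | name  | major     | gpa  | credits
---+-------+-----------+------+--------
6  | Frank | Economics | 3.5  | 98     
5  | Frank | Chemistry | 2.68 | 97     
2  | Jack  | Art       | 2.32 | 102    
1  | Hank  | Chemistry | NULL | 62     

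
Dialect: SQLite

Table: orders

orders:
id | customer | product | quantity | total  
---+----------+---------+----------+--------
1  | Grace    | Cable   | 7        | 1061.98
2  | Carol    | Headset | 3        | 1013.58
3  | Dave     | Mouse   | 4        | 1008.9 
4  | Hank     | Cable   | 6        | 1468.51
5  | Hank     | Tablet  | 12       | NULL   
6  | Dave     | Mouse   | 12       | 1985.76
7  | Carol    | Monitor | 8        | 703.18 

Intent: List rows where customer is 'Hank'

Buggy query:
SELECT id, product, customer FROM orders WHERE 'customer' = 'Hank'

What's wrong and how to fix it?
Bug: 'customer' in single quotes is a string literal, not the column; the comparison is literal-vs-literal and never true

Fix: Reference the column as customer without single quotes

Corrected query:
SELECT id, product, customer FROM orders WHERE customer = 'Hank'

Result:
id | product | customer
---+---------+---------
4  | Cable   | Hank    
5  | Tablet  | Hank    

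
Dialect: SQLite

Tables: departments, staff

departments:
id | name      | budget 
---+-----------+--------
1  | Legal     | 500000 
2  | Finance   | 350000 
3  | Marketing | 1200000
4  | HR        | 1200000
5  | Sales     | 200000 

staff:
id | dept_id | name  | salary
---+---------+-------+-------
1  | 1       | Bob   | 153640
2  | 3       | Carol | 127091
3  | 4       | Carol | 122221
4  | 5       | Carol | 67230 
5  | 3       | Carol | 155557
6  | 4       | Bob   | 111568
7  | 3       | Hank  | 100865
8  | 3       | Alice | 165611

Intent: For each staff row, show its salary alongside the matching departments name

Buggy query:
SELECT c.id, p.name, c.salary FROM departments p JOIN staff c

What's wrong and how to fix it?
Bug: Missing join condition: each staff row is matched to all departments rows instead of just its own

Fix: Specify the join condition linking the foreign key to the parent id

Corrected query:
SELECT c.id, p.name, c.salary FROM departments p JOIN staff c ON c.dept_id = p.id

Result:
id | name      | salary
---+-----------+-------
1  | Legal     | 153640
2  | Marketing | 127091
3  | HR        | 122221
4  | Sales     | 67230 
5  | Marketing | 155557
6  | HR        | 111568
7  | Marketing | 100865
8  | Marketing | 165611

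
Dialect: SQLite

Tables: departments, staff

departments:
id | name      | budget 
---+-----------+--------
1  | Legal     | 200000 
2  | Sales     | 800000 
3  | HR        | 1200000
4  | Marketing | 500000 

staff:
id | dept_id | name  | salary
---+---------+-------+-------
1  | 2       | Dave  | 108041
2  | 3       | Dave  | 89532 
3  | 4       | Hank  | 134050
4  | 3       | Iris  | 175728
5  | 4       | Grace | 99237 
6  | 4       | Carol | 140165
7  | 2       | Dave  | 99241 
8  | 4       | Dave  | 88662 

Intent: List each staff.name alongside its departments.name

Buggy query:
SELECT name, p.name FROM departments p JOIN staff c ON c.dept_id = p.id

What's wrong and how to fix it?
Bug: 'name' exists in both joined tables, so the database can't tell which one is meant

Fix: Prefix ambiguous columns with the table alias

Corrected query:
SELECT c.name, p.name FROM departments p JOIN staff c ON c.dept_id = p.id

Result:
name  | name     
------+----------
Dave  | Sales    
Dave  | HR       
Hank  | Marketing
Iris  | HR       
Grace | Marketing
Carol | Marketing
Dave  | Sales    
Dave  | Marketing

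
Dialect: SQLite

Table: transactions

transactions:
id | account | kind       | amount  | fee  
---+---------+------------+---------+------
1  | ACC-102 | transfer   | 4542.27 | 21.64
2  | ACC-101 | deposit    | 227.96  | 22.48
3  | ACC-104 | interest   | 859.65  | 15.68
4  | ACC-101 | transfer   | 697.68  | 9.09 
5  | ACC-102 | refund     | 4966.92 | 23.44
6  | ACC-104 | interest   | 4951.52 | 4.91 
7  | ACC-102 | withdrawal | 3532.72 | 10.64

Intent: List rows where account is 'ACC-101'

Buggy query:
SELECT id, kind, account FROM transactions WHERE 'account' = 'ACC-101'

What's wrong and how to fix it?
Bug: Single quotes denote string literals in SQL; the column name is being compared as a constant string

Fix: Reference the column as account without single quotes

Corrected query:
SELECT id, kind, account FROM transactions WHERE account = 'ACC-101'

Result:
id | kind     | account
---+----------+--------
2  | deposit  | ACC-101
4  | transfer | ACC-101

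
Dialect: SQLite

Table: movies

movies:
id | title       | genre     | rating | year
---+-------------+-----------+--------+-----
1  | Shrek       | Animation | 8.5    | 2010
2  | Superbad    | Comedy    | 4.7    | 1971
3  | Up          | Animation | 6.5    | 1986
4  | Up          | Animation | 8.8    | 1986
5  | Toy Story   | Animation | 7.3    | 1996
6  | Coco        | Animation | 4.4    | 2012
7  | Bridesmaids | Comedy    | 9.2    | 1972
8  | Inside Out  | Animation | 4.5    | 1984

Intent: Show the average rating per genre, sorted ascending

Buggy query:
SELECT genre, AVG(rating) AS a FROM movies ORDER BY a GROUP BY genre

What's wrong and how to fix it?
Bug: ORDER BY appears before GROUP BY; SQL clause order requires GROUP BY first

Fix: Reorder: SELECT … FROM … GROUP BY … ORDER BY …

Corrected query:
SELECT genre, AVG(rating) AS a FROM movies GROUP BY genre ORDER BY a

Result:
genre     | a       
----------+---------
Animation | 6.666667
Comedy    | 6.95    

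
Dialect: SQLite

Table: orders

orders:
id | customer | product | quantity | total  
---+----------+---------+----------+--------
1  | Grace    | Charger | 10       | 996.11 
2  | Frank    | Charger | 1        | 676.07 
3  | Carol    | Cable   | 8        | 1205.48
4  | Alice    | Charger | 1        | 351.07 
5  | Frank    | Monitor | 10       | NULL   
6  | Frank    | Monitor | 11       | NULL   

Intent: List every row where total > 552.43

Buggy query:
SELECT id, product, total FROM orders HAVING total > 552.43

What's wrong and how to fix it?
Bug: HAVING filters the output of aggregation, but this query has no GROUP BY and no aggregate functions, so SQLite rejects it (HAVING clause on a non-aggregate query); the condition here is per row

Fix: Replace HAVING with WHERE since the condition applies to individual rows

Corrected query:
SELECT id, product, total FROM orders WHERE total > 552.43

Result:
id | product | total  
---+---------+--------
1  | Charger | 996.11 
2  | Charger | 676.07 
3  | Cable   | 1205.48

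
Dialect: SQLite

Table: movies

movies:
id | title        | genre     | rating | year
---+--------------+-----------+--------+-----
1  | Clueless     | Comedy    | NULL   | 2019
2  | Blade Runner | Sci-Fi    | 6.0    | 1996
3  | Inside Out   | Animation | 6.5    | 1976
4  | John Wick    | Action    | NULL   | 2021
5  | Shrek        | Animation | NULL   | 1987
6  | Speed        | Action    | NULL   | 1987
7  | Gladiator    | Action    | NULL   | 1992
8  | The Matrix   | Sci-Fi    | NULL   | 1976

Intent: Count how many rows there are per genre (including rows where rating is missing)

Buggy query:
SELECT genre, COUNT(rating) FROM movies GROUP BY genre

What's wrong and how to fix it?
Bug: COUNT(rating) skips NULLs, so groups with missing rating are undercounted

Fix: Replace COUNT(rating) with COUNT(*)

Corrected query:
SELECT genre, COUNT(*) FROM movies GROUP BY genre

Result:
genre     | COUNT(*)
----------+---------
Action    | 3       
Animation | 2       
Comedy    | 1       
Sci-Fi    | 2       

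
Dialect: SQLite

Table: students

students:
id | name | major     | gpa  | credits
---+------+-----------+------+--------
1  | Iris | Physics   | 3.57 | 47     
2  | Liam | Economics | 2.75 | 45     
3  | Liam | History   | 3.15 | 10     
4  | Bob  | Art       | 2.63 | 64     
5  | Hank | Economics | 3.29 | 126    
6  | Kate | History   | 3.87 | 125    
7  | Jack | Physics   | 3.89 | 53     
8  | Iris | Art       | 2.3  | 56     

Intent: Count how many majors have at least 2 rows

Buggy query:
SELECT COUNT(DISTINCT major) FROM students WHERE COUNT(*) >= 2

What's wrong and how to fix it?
Bug: WHERE filters individual rows, not groups, so a group-level COUNT is invalid there

Fix: Use a subquery that GROUPs and filters with HAVING, then count its rows

Corrected query:
SELECT COUNT(*) FROM (SELECT major FROM students GROUP BY major HAVING COUNT(*) >= 2)

Result:
COUNT(*)
--------
4       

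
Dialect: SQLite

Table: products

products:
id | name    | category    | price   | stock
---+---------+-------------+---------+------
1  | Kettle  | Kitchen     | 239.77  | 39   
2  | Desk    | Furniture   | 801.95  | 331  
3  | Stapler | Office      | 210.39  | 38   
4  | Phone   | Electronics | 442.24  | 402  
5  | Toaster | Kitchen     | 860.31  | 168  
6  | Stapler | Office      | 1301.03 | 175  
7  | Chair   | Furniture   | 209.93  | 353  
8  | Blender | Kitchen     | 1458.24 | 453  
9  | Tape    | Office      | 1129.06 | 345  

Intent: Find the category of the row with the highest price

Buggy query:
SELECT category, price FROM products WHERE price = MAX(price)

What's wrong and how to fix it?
Bug: WHERE is evaluated per row; an aggregate over the whole table isn't defined there

Fix: Wrap MAX in a scalar subquery so WHERE compares against a single value

Corrected query:
SELECT category, price FROM products WHERE price = (SELECT MAX(price) FROM products)

Result:
category | price  
---------+--------
Kitchen  | 1458.24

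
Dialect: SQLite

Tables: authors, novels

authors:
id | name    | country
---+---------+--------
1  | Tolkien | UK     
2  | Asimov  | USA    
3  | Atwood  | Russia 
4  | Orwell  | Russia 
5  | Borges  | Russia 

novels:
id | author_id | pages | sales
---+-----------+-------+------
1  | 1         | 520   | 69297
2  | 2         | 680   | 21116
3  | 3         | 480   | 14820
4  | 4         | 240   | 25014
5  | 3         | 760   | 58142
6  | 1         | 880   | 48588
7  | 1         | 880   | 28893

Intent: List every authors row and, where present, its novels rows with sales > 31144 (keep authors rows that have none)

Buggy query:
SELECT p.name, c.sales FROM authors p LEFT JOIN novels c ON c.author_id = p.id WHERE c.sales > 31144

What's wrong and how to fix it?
Bug: A WHERE condition on the right-hand table after LEFT JOIN drops unmatched parents

Fix: Move the right-table condition into the ON clause so unmatched parents are kept

Corrected query:
SELECT p.name, c.sales FROM authors p LEFT JOIN novels c ON c.author_id = p.id AND c.sales > 31144

Result:
name    | sales
--------+------
Tolkien | 48588
Tolkien | 69297
Asimov  | NULL 
Atwood  | 58142
Orwell  | NULL 
Borges  | NULL 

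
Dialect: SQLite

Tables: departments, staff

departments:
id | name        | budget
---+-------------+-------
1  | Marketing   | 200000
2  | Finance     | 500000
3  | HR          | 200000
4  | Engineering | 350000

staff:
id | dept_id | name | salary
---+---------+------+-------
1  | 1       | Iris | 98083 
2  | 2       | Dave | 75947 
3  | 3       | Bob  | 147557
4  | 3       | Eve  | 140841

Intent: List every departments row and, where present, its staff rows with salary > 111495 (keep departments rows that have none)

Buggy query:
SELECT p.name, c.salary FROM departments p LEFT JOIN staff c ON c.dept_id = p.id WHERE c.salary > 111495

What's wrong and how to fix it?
Bug: Filtering c.salary in WHERE discards the NULL rows produced by LEFT JOIN, turning it into an inner join

Fix: Move the right-table condition into the ON clause so unmatched parents are kept

Corrected query:
SELECT p.name, c.salary FROM departments p LEFT JOIN staff c ON c.dept_id = p.id AND c.salary > 111495

Result:
name        | salary
------------+-------
Marketing   | NULL  
Finance     | NULL  
HR          | 140841
HR          | 147557
Engineering | NULL  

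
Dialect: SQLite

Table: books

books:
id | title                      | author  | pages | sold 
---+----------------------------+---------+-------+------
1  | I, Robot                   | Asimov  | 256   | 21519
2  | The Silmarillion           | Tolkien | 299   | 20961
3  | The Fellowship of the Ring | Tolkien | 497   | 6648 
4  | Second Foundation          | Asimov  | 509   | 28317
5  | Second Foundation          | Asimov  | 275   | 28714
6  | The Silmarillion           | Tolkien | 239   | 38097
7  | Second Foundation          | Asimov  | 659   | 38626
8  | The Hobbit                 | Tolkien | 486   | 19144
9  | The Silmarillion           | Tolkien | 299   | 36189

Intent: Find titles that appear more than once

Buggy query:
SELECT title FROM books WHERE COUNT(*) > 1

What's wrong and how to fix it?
Bug: WHERE can't reference COUNT(*); aggregates are computed after WHERE

Fix: Group first, then use HAVING for the count condition

Corrected query:
SELECT title FROM books GROUP BY title HAVING COUNT(*) > 1

Result:
title            
-----------------
Second Foundation
The Silmarillion 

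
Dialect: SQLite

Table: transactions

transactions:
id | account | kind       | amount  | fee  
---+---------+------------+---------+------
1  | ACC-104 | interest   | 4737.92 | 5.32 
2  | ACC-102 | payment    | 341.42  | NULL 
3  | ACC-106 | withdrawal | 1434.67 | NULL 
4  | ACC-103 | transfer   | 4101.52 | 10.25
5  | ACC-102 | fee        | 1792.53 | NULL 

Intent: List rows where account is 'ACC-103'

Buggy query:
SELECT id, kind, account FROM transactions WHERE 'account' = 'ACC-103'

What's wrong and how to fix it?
Bug: Single quotes denote string literals in SQL; the column name is being compared as a constant string

Fix: Reference the column as account without single quotes

Corrected query:
SELECT id, kind, account FROM transactions WHERE account = 'ACC-103'

Result:
id | kind     | account
---+----------+--------
4  | transfer | ACC-103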